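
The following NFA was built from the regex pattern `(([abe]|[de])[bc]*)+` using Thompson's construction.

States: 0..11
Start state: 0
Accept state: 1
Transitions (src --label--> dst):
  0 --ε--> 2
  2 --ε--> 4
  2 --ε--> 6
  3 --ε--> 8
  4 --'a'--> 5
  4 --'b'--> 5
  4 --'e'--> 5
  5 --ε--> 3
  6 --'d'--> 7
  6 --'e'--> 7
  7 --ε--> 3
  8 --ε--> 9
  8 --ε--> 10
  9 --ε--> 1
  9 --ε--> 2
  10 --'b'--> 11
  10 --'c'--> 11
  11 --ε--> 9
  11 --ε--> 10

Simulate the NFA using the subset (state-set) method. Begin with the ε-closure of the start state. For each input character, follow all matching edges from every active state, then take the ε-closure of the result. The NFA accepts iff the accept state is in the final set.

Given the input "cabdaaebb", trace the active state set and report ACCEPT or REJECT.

start: ε-closure({0}) = {0,2,4,6}
'c' @ 1: {}  — state set empty
rest 'abdaaebb' ignored (set empty)
end set {} — state 1 not in

Answer: REJECT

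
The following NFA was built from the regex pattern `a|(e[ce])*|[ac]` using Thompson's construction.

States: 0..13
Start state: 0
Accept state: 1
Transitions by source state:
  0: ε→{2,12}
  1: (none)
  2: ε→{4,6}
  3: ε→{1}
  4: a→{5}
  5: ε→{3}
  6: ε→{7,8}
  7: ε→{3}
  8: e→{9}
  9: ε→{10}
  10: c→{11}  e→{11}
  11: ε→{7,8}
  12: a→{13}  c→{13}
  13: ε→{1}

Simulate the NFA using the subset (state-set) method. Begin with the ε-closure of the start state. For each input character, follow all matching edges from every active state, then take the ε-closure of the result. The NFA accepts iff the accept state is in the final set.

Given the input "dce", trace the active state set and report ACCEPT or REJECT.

Answer: REJECT

Derivation:
initial (ε-close {0}): {0,1,2,3,4,6,7,8,12}
'd' @ 1: {}  — state set empty
rest 'ce' ignored (set empty)
after full input: {}  (accept=1 not in)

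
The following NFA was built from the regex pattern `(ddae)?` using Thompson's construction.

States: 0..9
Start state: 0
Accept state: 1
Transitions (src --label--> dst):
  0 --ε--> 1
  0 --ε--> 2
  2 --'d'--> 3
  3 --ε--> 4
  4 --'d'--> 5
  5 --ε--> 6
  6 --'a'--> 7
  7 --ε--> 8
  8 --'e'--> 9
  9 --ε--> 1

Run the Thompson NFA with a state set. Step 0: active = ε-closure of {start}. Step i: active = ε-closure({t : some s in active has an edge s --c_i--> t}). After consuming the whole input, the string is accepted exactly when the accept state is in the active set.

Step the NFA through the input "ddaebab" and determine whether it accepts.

initial (ε-close {0}): {0,1,2}
'd' @ 1: {3,4}
'd' @ 2: {5,6}
'a' @ 3: {7,8}
'e' @ 4: {1,9}  (accept∈set)
'b' @ 5: {}  — dead — no transitions
rest 'ab' ignored (set empty)
final: {}; accept 1 not in set

Answer: REJECT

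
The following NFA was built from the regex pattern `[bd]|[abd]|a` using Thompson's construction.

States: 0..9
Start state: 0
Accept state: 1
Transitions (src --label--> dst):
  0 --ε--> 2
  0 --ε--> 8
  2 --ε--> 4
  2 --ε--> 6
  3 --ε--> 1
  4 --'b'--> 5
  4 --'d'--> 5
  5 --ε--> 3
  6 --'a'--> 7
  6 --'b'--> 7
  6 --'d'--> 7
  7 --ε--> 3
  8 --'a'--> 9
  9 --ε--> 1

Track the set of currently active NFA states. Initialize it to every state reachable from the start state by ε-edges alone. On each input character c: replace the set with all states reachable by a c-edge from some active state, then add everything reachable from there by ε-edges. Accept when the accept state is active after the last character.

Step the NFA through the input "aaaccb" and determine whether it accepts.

start: ε-closure({0}) = {0,2,4,6,8}
'a' @ 1: {1,3,7,9}  ✓accept
'a' @ 2: {}  — state set empty
rest 'accb' ignored (set empty)
after full input: {}  (accept=1 not in)

Answer: REJECT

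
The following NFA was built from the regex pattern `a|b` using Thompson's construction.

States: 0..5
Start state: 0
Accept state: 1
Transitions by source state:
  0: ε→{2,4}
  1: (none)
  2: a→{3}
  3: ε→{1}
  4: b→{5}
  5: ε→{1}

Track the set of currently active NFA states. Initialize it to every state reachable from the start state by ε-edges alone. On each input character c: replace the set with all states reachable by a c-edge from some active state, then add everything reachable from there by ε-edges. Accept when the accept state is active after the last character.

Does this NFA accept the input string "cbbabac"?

Answer: REJECT

Steps:
S₀ = ε-closure({0}) = {0,2,4}
'c' @ 1: {}  — dead — no transitions
rest 'bbabac' ignored (set empty)
final: {}; accept 1 not in set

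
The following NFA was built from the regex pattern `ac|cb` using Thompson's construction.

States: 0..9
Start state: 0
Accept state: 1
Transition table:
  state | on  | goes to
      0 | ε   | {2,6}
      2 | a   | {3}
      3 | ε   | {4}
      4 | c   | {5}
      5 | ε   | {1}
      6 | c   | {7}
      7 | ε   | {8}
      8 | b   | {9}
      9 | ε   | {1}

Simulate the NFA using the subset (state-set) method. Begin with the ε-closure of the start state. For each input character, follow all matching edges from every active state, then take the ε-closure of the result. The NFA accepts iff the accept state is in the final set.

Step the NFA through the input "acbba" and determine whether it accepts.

Answer: REJECT

Derivation:
initial (ε-close {0}): {0,2,6}
'a' @ 1: {3,4}
'c' @ 2: {1,5}  (accept∈set)
'b' @ 3: {}  — state set empty
rest 'ba' ignored (set empty)
after full input: {}  (accept=1 not in)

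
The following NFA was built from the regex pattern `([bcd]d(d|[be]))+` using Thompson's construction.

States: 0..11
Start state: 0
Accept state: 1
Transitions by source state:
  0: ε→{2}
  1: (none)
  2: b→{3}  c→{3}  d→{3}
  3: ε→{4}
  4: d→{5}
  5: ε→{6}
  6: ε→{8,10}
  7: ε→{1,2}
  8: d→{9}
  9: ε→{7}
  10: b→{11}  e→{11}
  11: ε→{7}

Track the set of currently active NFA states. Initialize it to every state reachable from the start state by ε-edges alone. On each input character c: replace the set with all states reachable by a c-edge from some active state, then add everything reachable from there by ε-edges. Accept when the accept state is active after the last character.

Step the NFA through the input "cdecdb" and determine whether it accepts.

Answer: ACCEPT

Derivation:
initial (ε-close {0}): {0,2}
'c' @ 1: {3,4}
'd' @ 2: {5,6,8,10}
'e' @ 3: {1,2,7,11}  ✓accept
'c' @ 4: {3,4}
'd' @ 5: {5,6,8,10}
'b' @ 6: {1,2,7,11}  ✓accept
end set {1,2,7,11} — state 1 in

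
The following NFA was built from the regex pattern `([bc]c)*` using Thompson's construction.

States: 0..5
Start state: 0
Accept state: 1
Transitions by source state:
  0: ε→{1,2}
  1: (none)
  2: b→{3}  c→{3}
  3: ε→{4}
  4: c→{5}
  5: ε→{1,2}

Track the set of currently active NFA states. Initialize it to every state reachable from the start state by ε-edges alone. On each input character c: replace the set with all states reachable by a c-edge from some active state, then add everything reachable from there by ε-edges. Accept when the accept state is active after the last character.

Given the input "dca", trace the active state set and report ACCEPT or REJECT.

start: ε-closure({0}) = {0,1,2}
'd' @ 1: {}  — dead — no transitions
rest 'ca' ignored (set empty)
final: {}; accept 1 not in set

Answer: REJECT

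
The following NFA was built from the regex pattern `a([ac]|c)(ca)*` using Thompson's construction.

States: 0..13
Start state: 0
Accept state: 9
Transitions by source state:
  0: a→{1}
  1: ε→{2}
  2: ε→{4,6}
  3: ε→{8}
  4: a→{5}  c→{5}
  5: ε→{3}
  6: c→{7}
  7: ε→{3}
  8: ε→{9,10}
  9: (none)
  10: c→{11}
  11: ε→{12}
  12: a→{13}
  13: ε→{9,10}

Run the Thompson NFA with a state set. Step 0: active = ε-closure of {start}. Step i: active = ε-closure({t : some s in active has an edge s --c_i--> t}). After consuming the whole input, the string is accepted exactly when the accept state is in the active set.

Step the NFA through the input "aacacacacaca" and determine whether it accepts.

Answer: ACCEPT

Trace:
start: ε-closure({0}) = {0}
'a' @ 1: {1,2,4,6}
'a' @ 2: {3,5,8,9,10}  (accept∈set)
'c' @ 3: {11,12}
'a' @ 4: {9,10,13}  (accept∈set)
'c' @ 5: {11,12}
'a' @ 6: {9,10,13}  (accept∈set)
'c' @ 7: {11,12}
'a' @ 8: {9,10,13}  (accept∈set)
'c' @ 9: {11,12}
'a' @ 10: {9,10,13}  (accept∈set)
'c' @ 11: {11,12}
'a' @ 12: {9,10,13}  (accept∈set)
after full input: {9,10,13}  (accept=9 in)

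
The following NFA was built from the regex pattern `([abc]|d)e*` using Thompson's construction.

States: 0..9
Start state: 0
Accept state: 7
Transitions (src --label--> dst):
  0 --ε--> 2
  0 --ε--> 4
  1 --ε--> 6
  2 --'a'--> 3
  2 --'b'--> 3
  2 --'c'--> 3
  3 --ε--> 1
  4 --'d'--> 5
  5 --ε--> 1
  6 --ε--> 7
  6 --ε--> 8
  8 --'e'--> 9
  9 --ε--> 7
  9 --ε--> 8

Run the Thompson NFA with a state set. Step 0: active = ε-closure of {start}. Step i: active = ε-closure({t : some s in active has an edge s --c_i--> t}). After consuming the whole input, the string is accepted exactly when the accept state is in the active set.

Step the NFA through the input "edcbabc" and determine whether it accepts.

start: ε-closure({0}) = {0,2,4}
'e' @ 1: {}  — dead — no transitions
rest 'dcbabc' ignored (set empty)
final: {}; accept 7 not in set

Answer: REJECT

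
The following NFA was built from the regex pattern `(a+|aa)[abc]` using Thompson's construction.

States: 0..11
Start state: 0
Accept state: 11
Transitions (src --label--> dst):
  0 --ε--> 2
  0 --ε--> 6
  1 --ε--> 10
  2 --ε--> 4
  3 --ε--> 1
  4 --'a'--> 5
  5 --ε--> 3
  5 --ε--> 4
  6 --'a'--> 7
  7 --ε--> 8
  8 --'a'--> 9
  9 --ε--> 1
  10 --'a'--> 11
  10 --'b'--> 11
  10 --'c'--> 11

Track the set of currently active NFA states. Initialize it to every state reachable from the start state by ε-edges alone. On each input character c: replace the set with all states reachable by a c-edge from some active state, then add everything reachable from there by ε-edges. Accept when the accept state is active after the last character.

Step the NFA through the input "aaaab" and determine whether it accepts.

Answer: ACCEPT

Trace:
start: ε-closure({0}) = {0,2,4,6}
'a' @ 1: {1,3,4,5,7,8,10}
'a' @ 2: {1,3,4,5,9,10,11}  ✓accept
'a' @ 3: {1,3,4,5,10,11}  ✓accept
'a' @ 4: {1,3,4,5,10,11}  ✓accept
'b' @ 5: {11}  ✓accept
end set {11} — state 11 in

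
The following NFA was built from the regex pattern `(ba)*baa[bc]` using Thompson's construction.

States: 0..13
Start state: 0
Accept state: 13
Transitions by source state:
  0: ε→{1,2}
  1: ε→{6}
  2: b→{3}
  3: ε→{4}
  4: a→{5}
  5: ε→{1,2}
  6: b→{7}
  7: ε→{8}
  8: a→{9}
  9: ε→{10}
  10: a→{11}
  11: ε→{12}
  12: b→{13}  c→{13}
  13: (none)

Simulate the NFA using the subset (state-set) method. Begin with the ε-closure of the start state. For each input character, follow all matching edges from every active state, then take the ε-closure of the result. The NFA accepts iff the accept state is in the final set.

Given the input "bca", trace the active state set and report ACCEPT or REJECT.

start: ε-closure({0}) = {0,1,2,6}
'b' @ 1: {3,4,7,8}
'c' @ 2: {}  — no active states
rest 'a' ignored (set empty)
after full input: {}  (accept=13 not in)

Answer: REJECT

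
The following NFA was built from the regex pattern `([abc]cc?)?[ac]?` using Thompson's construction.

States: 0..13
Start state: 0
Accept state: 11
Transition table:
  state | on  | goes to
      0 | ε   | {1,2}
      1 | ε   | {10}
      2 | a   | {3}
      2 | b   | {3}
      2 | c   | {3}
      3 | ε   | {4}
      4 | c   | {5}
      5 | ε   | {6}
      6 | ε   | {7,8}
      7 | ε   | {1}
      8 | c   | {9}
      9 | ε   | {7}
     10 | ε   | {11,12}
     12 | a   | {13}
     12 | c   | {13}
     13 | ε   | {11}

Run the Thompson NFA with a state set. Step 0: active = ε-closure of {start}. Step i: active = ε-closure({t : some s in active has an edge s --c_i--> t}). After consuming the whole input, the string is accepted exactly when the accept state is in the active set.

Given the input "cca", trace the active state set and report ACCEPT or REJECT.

start: ε-closure({0}) = {0,1,2,10,11,12}
'c' @ 1: {3,4,11,13}  (accept∈set)
'c' @ 2: {1,5,6,7,8,10,11,12}  (accept∈set)
'a' @ 3: {11,13}  (accept∈set)
after full input: {11,13}  (accept=11 in)

Answer: ACCEPT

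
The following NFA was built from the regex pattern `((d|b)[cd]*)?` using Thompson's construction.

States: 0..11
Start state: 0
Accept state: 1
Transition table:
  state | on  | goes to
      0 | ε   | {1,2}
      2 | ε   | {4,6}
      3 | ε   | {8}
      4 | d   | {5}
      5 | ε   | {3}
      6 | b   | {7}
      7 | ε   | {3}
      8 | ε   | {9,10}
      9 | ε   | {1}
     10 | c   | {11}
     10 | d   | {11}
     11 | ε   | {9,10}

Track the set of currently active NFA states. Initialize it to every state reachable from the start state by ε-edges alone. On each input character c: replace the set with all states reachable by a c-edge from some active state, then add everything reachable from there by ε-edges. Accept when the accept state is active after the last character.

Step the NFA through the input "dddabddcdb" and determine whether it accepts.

Answer: REJECT

Steps:
S₀ = ε-closure({0}) = {0,1,2,4,6}
'd' @ 1: {1,3,5,8,9,10}  ✓accept
'd' @ 2: {1,9,10,11}  ✓accept
'd' @ 3: {1,9,10,11}  ✓accept
'a' @ 4: {}  — no active states
rest 'bddcdb' ignored (set empty)
after full input: {}  (accept=1 not in)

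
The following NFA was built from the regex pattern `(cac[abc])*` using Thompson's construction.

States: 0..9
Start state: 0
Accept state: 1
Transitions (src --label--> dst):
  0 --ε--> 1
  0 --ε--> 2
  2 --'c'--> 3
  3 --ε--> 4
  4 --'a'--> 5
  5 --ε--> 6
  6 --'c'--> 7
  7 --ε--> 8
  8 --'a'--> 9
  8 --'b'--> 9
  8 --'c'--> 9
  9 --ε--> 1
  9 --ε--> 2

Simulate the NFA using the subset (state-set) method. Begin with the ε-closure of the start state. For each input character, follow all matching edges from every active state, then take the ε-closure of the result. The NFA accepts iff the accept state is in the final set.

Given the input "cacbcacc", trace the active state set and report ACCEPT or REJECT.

Answer: ACCEPT

Derivation:
S₀ = ε-closure({0}) = {0,1,2}
'c' @ 1: {3,4}
'a' @ 2: {5,6}
'c' @ 3: {7,8}
'b' @ 4: {1,2,9}  [accepting]
'c' @ 5: {3,4}
'a' @ 6: {5,6}
'c' @ 7: {7,8}
'c' @ 8: {1,2,9}  [accepting]
end set {1,2,9} — state 1 in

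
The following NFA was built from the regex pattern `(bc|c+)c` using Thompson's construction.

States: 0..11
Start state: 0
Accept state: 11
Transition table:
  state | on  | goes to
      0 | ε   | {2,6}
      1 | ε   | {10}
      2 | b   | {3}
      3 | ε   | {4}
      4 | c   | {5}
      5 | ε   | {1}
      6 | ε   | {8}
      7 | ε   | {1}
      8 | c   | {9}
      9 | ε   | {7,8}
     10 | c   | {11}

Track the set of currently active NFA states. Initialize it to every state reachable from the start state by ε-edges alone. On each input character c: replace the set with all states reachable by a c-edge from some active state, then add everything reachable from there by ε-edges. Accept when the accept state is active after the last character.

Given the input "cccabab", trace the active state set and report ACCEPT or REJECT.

initial (ε-close {0}): {0,2,6,8}
'c' @ 1: {1,7,8,9,10}
'c' @ 2: {1,7,8,9,10,11}  ✓accept
'c' @ 3: {1,7,8,9,10,11}  ✓accept
'a' @ 4: {}  — state set empty
rest 'bab' ignored (set empty)
after full input: {}  (accept=11 not in)

Answer: REJECT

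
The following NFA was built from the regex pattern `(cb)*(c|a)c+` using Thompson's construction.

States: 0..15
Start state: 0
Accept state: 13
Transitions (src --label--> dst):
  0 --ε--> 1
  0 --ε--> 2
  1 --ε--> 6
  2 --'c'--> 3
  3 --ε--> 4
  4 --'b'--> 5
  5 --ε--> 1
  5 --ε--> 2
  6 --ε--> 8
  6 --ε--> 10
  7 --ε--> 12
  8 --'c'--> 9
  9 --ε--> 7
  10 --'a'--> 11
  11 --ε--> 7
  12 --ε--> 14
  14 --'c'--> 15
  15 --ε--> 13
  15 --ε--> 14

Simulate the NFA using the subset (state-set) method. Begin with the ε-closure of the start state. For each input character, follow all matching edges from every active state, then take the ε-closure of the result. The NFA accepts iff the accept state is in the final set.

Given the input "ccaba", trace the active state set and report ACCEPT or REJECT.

S₀ = ε-closure({0}) = {0,1,2,6,8,10}
'c' @ 1: {3,4,7,9,12,14}
'c' @ 2: {13,14,15}  [accepting]
'a' @ 3: {}  — no active states
rest 'ba' ignored (set empty)
after full input: {}  (accept=13 not in)

Answer: REJECT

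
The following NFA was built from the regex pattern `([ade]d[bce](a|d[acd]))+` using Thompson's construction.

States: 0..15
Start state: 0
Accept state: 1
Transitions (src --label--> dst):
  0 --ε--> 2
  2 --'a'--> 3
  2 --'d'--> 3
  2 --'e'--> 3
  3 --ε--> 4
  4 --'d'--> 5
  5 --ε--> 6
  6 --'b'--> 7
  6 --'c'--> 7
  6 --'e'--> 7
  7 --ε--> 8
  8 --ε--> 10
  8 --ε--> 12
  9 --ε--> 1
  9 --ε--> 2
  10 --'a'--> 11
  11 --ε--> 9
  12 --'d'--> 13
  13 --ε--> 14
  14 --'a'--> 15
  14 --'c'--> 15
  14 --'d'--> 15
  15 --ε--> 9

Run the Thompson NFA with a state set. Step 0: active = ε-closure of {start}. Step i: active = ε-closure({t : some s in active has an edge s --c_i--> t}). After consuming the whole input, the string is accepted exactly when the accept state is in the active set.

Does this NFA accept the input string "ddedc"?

S₀ = ε-closure({0}) = {0,2}
'd' @ 1: {3,4}
'd' @ 2: {5,6}
'e' @ 3: {7,8,10,12}
'd' @ 4: {13,14}
'c' @ 5: {1,2,9,15}  [accepting]
final: {1,2,9,15}; accept 1 in set

Answer: ACCEPT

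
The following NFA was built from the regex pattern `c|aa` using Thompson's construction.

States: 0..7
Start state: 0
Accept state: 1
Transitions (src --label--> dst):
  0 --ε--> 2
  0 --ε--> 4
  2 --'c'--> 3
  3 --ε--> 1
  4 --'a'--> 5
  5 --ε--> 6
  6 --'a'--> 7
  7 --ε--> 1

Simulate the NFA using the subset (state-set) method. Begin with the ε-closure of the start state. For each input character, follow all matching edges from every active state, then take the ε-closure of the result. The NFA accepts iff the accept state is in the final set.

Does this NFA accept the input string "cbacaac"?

S₀ = ε-closure({0}) = {0,2,4}
'c' @ 1: {1,3}  ✓accept
'b' @ 2: {}  — no active states
rest 'acaac' ignored (set empty)
after full input: {}  (accept=1 not in)

Answer: REJECT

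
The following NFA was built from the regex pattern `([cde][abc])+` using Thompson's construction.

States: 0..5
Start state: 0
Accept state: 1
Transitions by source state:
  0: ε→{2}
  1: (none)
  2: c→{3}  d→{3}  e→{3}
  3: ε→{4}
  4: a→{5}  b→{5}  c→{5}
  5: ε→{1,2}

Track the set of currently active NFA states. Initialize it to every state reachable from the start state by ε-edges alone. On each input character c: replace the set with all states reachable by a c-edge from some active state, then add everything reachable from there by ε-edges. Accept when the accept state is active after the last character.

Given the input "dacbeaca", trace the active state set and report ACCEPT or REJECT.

Answer: ACCEPT

Steps:
start: ε-closure({0}) = {0,2}
'd' @ 1: {3,4}
'a' @ 2: {1,2,5}  [accepting]
'c' @ 3: {3,4}
'b' @ 4: {1,2,5}  [accepting]
'e' @ 5: {3,4}
'a' @ 6: {1,2,5}  [accepting]
'c' @ 7: {3,4}
'a' @ 8: {1,2,5}  [accepting]
after full input: {1,2,5}  (accept=1 in)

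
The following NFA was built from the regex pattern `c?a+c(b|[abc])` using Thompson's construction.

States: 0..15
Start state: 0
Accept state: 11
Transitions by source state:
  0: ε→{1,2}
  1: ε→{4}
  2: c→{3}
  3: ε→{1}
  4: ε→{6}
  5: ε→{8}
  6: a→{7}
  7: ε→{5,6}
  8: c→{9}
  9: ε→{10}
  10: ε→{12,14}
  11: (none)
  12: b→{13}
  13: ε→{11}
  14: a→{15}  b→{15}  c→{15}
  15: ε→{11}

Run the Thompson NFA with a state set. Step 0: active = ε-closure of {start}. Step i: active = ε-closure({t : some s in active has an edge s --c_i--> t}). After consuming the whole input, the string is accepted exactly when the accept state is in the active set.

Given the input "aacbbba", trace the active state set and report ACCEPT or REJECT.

S₀ = ε-closure({0}) = {0,1,2,4,6}
'a' @ 1: {5,6,7,8}
'a' @ 2: {5,6,7,8}
'c' @ 3: {9,10,12,14}
'b' @ 4: {11,13,15}  (accept∈set)
'b' @ 5: {}  — dead — no transitions
rest 'ba' ignored (set empty)
end set {} — state 11 not in

Answer: REJECT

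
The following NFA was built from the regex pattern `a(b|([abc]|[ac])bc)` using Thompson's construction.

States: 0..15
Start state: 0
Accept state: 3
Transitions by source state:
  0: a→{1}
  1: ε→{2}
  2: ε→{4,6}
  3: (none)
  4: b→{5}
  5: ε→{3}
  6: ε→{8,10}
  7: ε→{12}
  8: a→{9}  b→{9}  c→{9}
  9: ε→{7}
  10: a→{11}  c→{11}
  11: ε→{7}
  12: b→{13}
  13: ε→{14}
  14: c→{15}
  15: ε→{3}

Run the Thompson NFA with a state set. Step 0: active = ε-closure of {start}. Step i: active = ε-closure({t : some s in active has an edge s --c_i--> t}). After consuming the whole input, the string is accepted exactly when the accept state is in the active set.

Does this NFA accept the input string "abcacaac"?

Answer: REJECT

Trace:
initial (ε-close {0}): {0}
'a' @ 1: {1,2,4,6,8,10}
'b' @ 2: {3,5,7,9,12}  ✓accept
'c' @ 3: {}  — dead — no transitions
rest 'acaac' ignored (set empty)
after full input: {}  (accept=3 not in)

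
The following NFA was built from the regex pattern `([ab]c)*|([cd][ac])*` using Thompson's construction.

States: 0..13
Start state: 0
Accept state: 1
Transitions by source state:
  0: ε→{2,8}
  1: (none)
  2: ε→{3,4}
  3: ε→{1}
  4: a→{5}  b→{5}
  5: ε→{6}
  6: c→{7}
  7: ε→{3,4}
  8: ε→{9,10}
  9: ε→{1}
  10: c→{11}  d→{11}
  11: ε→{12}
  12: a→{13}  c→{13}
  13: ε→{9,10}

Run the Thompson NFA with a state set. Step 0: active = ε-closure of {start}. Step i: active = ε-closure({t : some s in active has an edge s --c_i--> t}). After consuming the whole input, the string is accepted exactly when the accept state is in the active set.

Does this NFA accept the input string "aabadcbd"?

Answer: REJECT

Steps:
S₀ = ε-closure({0}) = {0,1,2,3,4,8,9,10}
'a' @ 1: {5,6}
'a' @ 2: {}  — dead — no transitions
rest 'badcbd' ignored (set empty)
after full input: {}  (accept=1 not in)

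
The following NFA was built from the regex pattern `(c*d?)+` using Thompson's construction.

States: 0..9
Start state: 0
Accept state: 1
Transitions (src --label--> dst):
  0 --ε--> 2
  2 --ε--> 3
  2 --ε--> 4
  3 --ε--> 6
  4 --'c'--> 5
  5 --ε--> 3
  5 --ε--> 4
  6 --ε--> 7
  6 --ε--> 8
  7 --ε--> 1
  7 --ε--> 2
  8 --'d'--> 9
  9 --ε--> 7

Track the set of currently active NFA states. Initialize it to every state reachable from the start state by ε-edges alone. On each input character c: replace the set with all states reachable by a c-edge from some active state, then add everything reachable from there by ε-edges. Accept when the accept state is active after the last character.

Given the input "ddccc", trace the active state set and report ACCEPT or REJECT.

S₀ = ε-closure({0}) = {0,1,2,3,4,6,7,8}
'd' @ 1: {1,2,3,4,6,7,8,9}  [accepting]
'd' @ 2: {1,2,3,4,6,7,8,9}  [accepting]
'c' @ 3: {1,2,3,4,5,6,7,8}  [accepting]
'c' @ 4: {1,2,3,4,5,6,7,8}  [accepting]
'c' @ 5: {1,2,3,4,5,6,7,8}  [accepting]
after full input: {1,2,3,4,5,6,7,8}  (accept=1 in)

Answer: ACCEPT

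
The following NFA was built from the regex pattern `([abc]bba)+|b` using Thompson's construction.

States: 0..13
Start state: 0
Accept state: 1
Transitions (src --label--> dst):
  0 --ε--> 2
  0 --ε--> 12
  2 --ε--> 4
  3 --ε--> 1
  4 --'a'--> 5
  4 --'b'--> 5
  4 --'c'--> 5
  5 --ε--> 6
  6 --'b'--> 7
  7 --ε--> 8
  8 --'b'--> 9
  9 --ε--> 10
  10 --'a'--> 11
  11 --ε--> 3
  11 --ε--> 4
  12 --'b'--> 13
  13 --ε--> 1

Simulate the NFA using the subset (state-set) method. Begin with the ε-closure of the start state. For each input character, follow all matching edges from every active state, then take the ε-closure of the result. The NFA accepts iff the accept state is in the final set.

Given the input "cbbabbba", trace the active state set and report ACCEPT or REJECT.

initial (ε-close {0}): {0,2,4,12}
'c' @ 1: {5,6}
'b' @ 2: {7,8}
'b' @ 3: {9,10}
'a' @ 4: {1,3,4,11}  ✓accept
'b' @ 5: {5,6}
'b' @ 6: {7,8}
'b' @ 7: {9,10}
'a' @ 8: {1,3,4,11}  ✓accept
end set {1,3,4,11} — state 1 in

Answer: ACCEPT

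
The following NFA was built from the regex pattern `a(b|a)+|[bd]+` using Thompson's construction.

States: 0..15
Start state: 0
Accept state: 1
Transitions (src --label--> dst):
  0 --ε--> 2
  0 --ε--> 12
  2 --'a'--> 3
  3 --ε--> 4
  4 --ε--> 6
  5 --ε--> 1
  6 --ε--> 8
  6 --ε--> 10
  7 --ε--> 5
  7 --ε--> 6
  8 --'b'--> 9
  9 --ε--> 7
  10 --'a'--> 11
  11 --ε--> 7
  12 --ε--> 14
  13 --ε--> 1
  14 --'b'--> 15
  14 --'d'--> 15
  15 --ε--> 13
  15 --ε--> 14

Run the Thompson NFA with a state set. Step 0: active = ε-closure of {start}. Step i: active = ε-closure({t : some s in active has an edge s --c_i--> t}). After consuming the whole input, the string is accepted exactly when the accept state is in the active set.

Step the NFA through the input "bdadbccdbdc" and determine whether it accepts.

Answer: REJECT

Derivation:
initial (ε-close {0}): {0,2,12,14}
'b' @ 1: {1,13,14,15}  [accepting]
'd' @ 2: {1,13,14,15}  [accepting]
'a' @ 3: {}  — state set empty
rest 'dbccdbdc' ignored (set empty)
end set {} — state 1 not in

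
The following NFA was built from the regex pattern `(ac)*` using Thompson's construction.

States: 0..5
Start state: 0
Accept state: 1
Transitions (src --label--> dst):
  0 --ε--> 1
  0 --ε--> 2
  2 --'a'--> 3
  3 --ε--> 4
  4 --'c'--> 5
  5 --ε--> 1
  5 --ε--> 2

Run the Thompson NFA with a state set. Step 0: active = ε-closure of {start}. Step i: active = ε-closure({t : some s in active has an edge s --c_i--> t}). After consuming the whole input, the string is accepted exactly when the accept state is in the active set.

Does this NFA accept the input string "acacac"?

S₀ = ε-closure({0}) = {0,1,2}
'a' @ 1: {3,4}
'c' @ 2: {1,2,5}  ✓accept
'a' @ 3: {3,4}
'c' @ 4: {1,2,5}  ✓accept
'a' @ 5: {3,4}
'c' @ 6: {1,2,5}  ✓accept
end set {1,2,5} — state 1 in

Answer: ACCEPT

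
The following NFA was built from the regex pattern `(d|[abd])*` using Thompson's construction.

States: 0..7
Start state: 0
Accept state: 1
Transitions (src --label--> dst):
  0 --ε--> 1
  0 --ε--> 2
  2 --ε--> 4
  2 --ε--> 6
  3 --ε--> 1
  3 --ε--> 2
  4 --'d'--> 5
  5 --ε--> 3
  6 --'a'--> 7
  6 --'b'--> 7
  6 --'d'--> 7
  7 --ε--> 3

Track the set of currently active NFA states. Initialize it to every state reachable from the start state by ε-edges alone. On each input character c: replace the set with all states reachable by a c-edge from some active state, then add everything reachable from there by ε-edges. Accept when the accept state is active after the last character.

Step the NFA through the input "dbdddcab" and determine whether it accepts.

Answer: REJECT

Derivation:
S₀ = ε-closure({0}) = {0,1,2,4,6}
'd' @ 1: {1,2,3,4,5,6,7}  (accept∈set)
'b' @ 2: {1,2,3,4,6,7}  (accept∈set)
'd' @ 3: {1,2,3,4,5,6,7}  (accept∈set)
'd' @ 4: {1,2,3,4,5,6,7}  (accept∈set)
'd' @ 5: {1,2,3,4,5,6,7}  (accept∈set)
'c' @ 6: {}  — no active states
rest 'ab' ignored (set empty)
final: {}; accept 1 not in set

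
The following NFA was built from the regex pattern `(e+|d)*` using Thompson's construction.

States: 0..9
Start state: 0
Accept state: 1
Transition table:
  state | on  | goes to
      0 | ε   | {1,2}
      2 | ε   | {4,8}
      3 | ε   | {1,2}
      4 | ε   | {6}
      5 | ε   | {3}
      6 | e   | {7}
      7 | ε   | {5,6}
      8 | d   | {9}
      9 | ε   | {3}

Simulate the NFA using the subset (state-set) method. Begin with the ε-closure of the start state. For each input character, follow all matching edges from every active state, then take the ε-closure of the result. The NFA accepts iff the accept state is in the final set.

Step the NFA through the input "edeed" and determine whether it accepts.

Answer: ACCEPT

Derivation:
S₀ = ε-closure({0}) = {0,1,2,4,6,8}
'e' @ 1: {1,2,3,4,5,6,7,8}  (accept∈set)
'd' @ 2: {1,2,3,4,6,8,9}  (accept∈set)
'e' @ 3: {1,2,3,4,5,6,7,8}  (accept∈set)
'e' @ 4: {1,2,3,4,5,6,7,8}  (accept∈set)
'd' @ 5: {1,2,3,4,6,8,9}  (accept∈set)
after full input: {1,2,3,4,6,8,9}  (accept=1 in)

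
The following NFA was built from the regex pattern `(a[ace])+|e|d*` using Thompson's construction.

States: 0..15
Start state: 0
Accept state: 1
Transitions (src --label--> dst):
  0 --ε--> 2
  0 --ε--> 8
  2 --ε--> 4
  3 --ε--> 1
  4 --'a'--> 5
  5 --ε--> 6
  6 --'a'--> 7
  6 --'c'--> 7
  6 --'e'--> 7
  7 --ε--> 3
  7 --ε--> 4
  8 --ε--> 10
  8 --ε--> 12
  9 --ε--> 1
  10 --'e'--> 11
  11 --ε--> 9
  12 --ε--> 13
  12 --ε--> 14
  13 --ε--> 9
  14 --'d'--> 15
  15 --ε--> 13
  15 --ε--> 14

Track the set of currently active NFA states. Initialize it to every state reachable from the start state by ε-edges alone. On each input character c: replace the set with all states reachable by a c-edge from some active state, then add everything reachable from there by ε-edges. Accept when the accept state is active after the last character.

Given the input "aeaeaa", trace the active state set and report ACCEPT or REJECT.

Answer: ACCEPT

Derivation:
S₀ = ε-closure({0}) = {0,1,2,4,8,9,10,12,13,14}
'a' @ 1: {5,6}
'e' @ 2: {1,3,4,7}  ✓accept
'a' @ 3: {5,6}
'e' @ 4: {1,3,4,7}  ✓accept
'a' @ 5: {5,6}
'a' @ 6: {1,3,4,7}  ✓accept
end set {1,3,4,7} — state 1 in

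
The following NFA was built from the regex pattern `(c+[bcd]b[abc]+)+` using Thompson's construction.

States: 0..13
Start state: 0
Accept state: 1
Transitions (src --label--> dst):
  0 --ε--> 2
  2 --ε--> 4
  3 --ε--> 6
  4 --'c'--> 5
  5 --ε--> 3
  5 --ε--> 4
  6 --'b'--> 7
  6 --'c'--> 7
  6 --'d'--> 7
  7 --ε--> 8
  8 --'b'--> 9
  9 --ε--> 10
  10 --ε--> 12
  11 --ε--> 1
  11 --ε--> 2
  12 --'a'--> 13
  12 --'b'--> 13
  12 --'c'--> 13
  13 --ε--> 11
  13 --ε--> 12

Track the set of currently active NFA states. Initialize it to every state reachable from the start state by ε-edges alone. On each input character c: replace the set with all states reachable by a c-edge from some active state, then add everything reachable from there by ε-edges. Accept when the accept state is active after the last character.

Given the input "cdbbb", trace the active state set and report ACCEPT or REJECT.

start: ε-closure({0}) = {0,2,4}
'c' @ 1: {3,4,5,6}
'd' @ 2: {7,8}
'b' @ 3: {9,10,12}
'b' @ 4: {1,2,4,11,12,13}  ✓accept
'b' @ 5: {1,2,4,11,12,13}  ✓accept
end set {1,2,4,11,12,13} — state 1 in

Answer: ACCEPT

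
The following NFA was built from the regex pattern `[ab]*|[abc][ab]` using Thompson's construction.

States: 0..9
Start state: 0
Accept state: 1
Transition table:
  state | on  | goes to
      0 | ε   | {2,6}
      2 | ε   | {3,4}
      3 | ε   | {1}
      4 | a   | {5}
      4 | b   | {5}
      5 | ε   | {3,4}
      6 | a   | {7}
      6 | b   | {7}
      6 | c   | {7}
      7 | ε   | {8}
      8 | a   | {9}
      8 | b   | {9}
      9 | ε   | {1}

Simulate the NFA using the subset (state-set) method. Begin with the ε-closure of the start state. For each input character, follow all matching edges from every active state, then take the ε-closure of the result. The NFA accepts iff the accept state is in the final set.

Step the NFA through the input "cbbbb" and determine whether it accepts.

start: ε-closure({0}) = {0,1,2,3,4,6}
'c' @ 1: {7,8}
'b' @ 2: {1,9}  [accepting]
'b' @ 3: {}  — dead — no transitions
rest 'bb' ignored (set empty)
final: {}; accept 1 not in set

Answer: REJECT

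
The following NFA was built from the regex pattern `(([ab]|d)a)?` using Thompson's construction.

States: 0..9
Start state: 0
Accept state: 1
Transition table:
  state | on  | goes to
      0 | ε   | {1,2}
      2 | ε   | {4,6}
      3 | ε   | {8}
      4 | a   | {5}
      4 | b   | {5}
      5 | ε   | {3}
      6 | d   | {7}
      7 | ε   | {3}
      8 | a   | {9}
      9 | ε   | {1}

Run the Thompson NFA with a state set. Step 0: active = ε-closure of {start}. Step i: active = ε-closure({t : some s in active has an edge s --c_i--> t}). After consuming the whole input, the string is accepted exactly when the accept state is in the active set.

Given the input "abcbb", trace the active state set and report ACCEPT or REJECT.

S₀ = ε-closure({0}) = {0,1,2,4,6}
'a' @ 1: {3,5,8}
'b' @ 2: {}  — state set empty
rest 'cbb' ignored (set empty)
end set {} — state 1 not in

Answer: REJECT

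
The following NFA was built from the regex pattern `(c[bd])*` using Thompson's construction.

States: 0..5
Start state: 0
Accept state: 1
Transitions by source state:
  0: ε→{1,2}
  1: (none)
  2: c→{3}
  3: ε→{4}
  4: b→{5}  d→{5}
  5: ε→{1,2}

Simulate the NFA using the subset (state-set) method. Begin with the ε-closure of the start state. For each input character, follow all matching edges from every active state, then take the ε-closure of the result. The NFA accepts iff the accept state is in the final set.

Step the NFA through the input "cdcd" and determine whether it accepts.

initial (ε-close {0}): {0,1,2}
'c' @ 1: {3,4}
'd' @ 2: {1,2,5}  (accept∈set)
'c' @ 3: {3,4}
'd' @ 4: {1,2,5}  (accept∈set)
end set {1,2,5} — state 1 in

Answer: ACCEPT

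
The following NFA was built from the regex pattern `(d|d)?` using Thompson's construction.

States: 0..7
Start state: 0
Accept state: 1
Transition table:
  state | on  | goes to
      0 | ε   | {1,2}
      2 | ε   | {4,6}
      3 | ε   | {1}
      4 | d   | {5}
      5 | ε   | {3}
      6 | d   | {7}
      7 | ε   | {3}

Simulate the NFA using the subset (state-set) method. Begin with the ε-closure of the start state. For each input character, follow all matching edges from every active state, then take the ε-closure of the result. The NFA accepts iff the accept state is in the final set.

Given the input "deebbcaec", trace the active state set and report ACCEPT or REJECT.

Answer: REJECT

Steps:
initial (ε-close {0}): {0,1,2,4,6}
'd' @ 1: {1,3,5,7}  [accepting]
'e' @ 2: {}  — state set empty
rest 'ebbcaec' ignored (set empty)
final: {}; accept 1 not in set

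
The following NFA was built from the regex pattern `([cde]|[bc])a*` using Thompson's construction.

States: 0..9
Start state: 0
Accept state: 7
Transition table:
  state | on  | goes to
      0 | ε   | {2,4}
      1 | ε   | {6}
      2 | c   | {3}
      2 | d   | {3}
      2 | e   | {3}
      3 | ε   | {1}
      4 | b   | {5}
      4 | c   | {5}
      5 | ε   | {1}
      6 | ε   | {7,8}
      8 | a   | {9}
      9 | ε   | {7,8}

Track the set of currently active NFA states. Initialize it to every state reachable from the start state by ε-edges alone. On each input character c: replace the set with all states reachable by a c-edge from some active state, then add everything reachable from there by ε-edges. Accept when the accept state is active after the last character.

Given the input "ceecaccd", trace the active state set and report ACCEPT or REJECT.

S₀ = ε-closure({0}) = {0,2,4}
'c' @ 1: {1,3,5,6,7,8}  (accept∈set)
'e' @ 2: {}  — no active states
rest 'ecaccd' ignored (set empty)
after full input: {}  (accept=7 not in)

Answer: REJECT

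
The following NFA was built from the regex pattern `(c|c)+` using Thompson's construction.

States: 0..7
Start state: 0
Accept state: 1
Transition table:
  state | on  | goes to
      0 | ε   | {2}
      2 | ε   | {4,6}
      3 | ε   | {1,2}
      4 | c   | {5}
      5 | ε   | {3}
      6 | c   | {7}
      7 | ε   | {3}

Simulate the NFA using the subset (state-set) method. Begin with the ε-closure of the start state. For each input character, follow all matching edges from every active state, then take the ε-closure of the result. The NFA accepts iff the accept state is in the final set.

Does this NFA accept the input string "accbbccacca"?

Answer: REJECT

Steps:
start: ε-closure({0}) = {0,2,4,6}
'a' @ 1: {}  — state set empty
rest 'ccbbccacca' ignored (set empty)
after full input: {}  (accept=1 not in)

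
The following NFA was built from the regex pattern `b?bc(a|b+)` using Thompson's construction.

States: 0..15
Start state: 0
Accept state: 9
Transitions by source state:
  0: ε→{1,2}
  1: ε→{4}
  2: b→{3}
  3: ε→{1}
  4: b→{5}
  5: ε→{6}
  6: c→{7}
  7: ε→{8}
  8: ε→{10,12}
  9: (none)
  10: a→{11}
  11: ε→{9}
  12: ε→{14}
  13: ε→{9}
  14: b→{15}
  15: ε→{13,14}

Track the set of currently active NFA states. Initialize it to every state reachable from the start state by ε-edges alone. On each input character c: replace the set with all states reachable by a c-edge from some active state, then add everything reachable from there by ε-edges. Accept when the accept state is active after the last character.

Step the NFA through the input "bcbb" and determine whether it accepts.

initial (ε-close {0}): {0,1,2,4}
'b' @ 1: {1,3,4,5,6}
'c' @ 2: {7,8,10,12,14}
'b' @ 3: {9,13,14,15}  ✓accept
'b' @ 4: {9,13,14,15}  ✓accept
end set {9,13,14,15} — state 9 in

Answer: ACCEPT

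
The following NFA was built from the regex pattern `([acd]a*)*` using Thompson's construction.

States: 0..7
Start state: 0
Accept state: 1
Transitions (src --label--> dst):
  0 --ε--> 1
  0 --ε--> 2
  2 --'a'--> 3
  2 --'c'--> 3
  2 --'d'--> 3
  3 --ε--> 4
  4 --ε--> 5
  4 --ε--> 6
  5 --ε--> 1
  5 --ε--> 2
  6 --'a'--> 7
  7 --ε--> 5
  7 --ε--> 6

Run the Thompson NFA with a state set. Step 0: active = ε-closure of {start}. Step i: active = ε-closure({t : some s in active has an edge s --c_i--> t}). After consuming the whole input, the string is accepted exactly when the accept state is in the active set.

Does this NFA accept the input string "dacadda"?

Answer: ACCEPT

Trace:
start: ε-closure({0}) = {0,1,2}
'd' @ 1: {1,2,3,4,5,6}  [accepting]
'a' @ 2: {1,2,3,4,5,6,7}  [accepting]
'c' @ 3: {1,2,3,4,5,6}  [accepting]
'a' @ 4: {1,2,3,4,5,6,7}  [accepting]
'd' @ 5: {1,2,3,4,5,6}  [accepting]
'd' @ 6: {1,2,3,4,5,6}  [accepting]
'a' @ 7: {1,2,3,4,5,6,7}  [accepting]
final: {1,2,3,4,5,6,7}; accept 1 in set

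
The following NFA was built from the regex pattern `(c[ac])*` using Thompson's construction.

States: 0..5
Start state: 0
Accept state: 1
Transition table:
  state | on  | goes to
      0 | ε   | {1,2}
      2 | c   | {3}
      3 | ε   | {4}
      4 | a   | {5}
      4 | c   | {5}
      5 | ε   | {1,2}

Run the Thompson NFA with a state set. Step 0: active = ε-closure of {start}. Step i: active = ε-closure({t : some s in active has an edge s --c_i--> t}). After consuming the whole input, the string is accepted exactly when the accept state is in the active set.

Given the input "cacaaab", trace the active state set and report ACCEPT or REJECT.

initial (ε-close {0}): {0,1,2}
'c' @ 1: {3,4}
'a' @ 2: {1,2,5}  [accepting]
'c' @ 3: {3,4}
'a' @ 4: {1,2,5}  [accepting]
'a' @ 5: {}  — dead — no transitions
rest 'ab' ignored (set empty)
after full input: {}  (accept=1 not in)

Answer: REJECT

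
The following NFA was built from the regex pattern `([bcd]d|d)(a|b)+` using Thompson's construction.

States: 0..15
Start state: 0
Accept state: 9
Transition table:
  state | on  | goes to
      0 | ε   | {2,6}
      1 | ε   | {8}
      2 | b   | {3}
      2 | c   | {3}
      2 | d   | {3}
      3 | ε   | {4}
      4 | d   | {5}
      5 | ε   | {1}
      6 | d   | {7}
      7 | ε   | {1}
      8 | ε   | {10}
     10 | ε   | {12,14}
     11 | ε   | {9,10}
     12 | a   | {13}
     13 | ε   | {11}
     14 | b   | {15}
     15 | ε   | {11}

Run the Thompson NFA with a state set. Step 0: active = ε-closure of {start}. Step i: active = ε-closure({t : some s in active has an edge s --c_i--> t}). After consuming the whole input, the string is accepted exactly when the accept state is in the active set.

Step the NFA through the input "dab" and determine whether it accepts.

Answer: ACCEPT

Derivation:
S₀ = ε-closure({0}) = {0,2,6}
'd' @ 1: {1,3,4,7,8,10,12,14}
'a' @ 2: {9,10,11,12,13,14}  (accept∈set)
'b' @ 3: {9,10,11,12,14,15}  (accept∈set)
after full input: {9,10,11,12,14,15}  (accept=9 in)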